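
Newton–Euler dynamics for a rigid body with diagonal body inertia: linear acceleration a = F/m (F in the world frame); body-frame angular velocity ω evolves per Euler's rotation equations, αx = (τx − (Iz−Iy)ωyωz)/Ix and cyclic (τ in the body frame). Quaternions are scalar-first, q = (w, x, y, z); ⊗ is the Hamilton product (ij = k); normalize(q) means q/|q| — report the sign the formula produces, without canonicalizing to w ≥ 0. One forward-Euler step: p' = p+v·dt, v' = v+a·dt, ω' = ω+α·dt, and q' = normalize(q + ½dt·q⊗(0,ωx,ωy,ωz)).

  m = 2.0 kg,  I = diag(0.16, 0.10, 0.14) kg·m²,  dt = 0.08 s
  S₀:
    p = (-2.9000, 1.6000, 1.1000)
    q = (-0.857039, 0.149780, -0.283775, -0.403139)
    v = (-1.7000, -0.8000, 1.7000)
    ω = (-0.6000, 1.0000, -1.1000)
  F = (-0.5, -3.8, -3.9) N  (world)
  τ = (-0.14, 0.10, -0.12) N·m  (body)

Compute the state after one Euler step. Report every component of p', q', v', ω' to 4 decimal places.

precession coupling ω×(Iω) = (-0.0440, 0.0132, 0.0360)
(τ − ω×Iω)/I = (-0.6000, 0.8680, -1.1143)
new body rate ω' = (-0.6480, 1.0694, -1.1891)
Hamilton product q⊗(0,ω) = (-0.0698099, 1.2295149, -0.4503976, 0.9222579)
updated quaternion q' = (-0.8581, 0.1986, -0.3012, -0.3655)
linear accel F/m = (-0.2500, -1.9000, -1.9500)
p' = p + v·dt = (-3.0360, 1.5360, 1.2360)
new velocity v' = (-1.7200, -0.9520, 1.5440)

p' = (-3.0360, 1.5360, 1.2360)
q' = (-0.8581, 0.1986, -0.3012, -0.3655)
v' = (-1.7200, -0.9520, 1.5440)
ω' = (-0.6480, 1.0694, -1.1891)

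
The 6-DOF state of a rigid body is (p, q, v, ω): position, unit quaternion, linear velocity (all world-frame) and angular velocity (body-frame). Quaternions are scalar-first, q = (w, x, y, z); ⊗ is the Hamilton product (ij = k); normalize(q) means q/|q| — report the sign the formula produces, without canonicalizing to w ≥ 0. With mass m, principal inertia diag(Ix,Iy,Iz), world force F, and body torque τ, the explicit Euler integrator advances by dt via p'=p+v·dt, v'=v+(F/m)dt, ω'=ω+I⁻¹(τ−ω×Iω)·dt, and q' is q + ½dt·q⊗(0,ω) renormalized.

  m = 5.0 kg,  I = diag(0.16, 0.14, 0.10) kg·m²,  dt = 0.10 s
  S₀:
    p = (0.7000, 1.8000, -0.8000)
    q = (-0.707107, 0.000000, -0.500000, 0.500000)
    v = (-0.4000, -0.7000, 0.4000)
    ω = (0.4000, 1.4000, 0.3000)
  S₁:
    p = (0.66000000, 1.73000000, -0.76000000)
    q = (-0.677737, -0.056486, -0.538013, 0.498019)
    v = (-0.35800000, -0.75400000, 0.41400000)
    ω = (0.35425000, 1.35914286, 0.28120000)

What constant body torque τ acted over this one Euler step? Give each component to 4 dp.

ω₁ − ω₀ = (-0.04575000, -0.04085714, -0.01880000)
precession coupling = (-0.0168, 0.0072, -0.0112)
τ = I·(Δω/dt) + ω₀×(Iω₀) = (-0.0900, -0.0500, -0.0300)

τ = (-0.0900, -0.0500, -0.0300)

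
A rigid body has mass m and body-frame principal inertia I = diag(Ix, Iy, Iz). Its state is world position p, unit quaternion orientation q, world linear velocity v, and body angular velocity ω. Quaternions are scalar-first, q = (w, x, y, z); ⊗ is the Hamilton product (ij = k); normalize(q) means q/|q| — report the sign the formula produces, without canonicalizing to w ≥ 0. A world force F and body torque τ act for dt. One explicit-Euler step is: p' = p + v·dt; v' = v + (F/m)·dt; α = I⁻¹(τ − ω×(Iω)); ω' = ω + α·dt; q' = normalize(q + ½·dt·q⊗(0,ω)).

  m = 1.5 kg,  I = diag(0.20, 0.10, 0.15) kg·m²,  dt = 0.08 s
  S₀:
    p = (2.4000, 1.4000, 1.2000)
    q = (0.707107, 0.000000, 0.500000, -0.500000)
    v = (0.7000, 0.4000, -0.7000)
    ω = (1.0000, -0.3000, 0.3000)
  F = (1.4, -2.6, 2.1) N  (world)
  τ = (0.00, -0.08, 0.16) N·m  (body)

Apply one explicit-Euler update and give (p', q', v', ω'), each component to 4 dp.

p' = (2.4560, 1.4320, 1.1440)
q' = (0.7184, 0.0283, 0.4711, -0.5110)
v' = (0.7747, 0.2613, -0.5880)
ω' = (1.0018, -0.3760, 0.3693)

α = I⁻¹(τ − ω×Iω) = (0.0225, -0.9500, 0.8667)
ω + α·dt = (1.0018, -0.3760, 0.3693)
q⊗(0,ω) = (0.3000000, 0.7071070, -0.7121321, -0.2878679)
q + ½dt·q⊗(0,ω), renormalized = (0.7184, 0.0283, 0.4711, -0.5110)
a = F/m = (0.9333, -1.7333, 1.4000)
new position p' = (2.4560, 1.4320, 1.1440)
v + (F/m)dt = (0.7747, 0.2613, -0.5880)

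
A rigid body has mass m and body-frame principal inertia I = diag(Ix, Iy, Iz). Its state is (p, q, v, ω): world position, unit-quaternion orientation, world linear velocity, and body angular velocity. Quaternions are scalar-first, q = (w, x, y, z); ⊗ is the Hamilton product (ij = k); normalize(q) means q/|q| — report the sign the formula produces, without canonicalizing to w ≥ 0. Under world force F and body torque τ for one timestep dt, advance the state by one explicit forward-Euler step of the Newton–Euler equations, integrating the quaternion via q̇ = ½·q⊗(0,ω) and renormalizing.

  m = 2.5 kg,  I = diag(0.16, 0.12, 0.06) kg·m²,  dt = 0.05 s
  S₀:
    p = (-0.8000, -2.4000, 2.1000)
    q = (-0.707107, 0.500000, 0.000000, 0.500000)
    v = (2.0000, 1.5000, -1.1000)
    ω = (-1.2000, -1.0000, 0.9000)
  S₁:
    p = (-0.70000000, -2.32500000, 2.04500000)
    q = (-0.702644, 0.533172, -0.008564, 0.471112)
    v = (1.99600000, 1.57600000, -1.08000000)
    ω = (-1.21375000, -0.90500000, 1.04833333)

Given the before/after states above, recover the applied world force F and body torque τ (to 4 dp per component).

F = (-0.2000, 3.8000, 1.0000)
τ = (0.0100, 0.1200, 0.1300)

velocity change Δv = (-0.00400000, 0.07600000, 0.02000000)
m·(v₁−v₀)/dt = (-0.2000, 3.8000, 1.0000)
ω₁ − ω₀ = (-0.01375000, 0.09500000, 0.14833333)
applied torque τ = (0.0100, 0.1200, 0.1300)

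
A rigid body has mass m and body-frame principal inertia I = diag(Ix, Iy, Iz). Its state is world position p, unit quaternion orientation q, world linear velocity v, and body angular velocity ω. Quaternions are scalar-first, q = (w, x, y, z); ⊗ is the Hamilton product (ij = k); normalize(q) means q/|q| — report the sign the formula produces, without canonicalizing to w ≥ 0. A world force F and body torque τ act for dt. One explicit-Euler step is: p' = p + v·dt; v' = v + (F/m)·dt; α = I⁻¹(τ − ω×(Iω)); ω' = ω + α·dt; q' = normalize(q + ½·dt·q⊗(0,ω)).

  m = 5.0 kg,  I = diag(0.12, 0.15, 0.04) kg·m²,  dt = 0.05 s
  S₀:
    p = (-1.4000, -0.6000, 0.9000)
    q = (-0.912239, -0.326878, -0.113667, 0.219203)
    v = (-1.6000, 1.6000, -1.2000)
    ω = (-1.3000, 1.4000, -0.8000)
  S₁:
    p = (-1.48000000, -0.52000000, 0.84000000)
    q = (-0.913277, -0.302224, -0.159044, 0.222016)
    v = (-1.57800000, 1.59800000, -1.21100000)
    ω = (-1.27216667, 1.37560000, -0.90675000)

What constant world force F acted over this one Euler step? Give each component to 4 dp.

F = (2.2000, -0.2000, -1.1000)

velocity change Δv = (0.02200000, -0.00200000, -0.01100000)
F = m·Δv/dt = (2.2000, -0.2000, -1.1000)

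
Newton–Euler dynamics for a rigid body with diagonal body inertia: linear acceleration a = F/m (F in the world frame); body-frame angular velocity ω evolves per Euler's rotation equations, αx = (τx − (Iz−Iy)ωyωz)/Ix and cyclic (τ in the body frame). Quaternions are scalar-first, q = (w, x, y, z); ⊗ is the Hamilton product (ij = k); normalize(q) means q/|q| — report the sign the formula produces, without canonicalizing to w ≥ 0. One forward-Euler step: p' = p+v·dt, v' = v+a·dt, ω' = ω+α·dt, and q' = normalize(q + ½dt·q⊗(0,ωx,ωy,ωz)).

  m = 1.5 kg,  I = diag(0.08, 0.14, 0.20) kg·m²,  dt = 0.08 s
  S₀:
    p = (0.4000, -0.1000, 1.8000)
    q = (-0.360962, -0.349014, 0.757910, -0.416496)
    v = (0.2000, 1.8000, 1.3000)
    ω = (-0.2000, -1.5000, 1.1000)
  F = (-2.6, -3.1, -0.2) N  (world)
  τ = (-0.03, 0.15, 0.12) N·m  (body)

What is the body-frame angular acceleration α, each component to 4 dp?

α = (0.8625, 0.8829, 0.5100)

ω×(Iω) gyroscopic = (-0.0990, 0.0264, 0.0180)
(τ − ω×Iω)/I = (0.8625, 0.8829, 0.5100)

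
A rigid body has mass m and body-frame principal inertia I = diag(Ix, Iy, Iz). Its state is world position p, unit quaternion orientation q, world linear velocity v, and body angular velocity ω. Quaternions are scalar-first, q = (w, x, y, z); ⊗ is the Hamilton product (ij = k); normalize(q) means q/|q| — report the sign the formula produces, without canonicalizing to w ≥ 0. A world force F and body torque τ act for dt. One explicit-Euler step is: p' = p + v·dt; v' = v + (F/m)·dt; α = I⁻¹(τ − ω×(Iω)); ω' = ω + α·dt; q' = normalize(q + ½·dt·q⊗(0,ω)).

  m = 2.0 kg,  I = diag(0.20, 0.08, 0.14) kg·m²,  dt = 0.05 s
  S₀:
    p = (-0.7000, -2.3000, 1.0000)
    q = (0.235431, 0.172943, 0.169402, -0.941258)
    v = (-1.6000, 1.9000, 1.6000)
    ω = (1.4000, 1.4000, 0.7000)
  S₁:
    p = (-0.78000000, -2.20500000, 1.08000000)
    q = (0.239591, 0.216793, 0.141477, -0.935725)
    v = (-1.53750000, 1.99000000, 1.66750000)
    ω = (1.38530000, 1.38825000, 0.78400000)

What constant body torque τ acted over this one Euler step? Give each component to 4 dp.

τ = (0.0000, 0.0400, 0.0000)

ω₁ − ω₀ = (-0.01470000, -0.01175000, 0.08400000)
ω₀×(Iω₀) = (0.0588, 0.0588, -0.2352)
τ = I·(Δω/dt) + ω₀×(Iω₀) = (0.0000, 0.0400, 0.0000)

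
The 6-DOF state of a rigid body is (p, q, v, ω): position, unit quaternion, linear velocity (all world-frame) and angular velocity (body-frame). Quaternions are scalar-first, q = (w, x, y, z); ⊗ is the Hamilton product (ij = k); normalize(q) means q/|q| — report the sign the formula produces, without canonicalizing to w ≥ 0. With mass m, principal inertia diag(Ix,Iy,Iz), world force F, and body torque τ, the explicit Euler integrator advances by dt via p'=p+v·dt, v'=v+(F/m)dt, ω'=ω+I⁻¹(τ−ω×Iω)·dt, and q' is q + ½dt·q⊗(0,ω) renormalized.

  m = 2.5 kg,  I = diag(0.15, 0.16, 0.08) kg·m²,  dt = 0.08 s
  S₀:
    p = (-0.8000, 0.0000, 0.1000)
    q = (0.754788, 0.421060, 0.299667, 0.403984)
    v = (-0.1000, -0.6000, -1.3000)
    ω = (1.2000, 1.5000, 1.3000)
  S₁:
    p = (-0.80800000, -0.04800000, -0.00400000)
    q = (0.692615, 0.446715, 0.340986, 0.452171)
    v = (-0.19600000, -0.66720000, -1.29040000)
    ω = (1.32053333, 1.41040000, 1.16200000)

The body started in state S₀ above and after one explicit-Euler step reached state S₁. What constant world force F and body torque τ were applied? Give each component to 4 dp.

F = (-3.0000, -2.1000, 0.3000)
τ = (0.0700, -0.0700, -0.1200)

ω₁ − ω₀ = (0.12053333, -0.08960000, -0.13800000)
gyro term ω₀×Iω₀ = (-0.1560, 0.1092, 0.0180)
applied torque τ = (0.0700, -0.0700, -0.1200)
Δv = v₁−v₀ = (-0.09600000, -0.06720000, 0.00960000)
applied force F = (-3.0000, -2.1000, 0.3000)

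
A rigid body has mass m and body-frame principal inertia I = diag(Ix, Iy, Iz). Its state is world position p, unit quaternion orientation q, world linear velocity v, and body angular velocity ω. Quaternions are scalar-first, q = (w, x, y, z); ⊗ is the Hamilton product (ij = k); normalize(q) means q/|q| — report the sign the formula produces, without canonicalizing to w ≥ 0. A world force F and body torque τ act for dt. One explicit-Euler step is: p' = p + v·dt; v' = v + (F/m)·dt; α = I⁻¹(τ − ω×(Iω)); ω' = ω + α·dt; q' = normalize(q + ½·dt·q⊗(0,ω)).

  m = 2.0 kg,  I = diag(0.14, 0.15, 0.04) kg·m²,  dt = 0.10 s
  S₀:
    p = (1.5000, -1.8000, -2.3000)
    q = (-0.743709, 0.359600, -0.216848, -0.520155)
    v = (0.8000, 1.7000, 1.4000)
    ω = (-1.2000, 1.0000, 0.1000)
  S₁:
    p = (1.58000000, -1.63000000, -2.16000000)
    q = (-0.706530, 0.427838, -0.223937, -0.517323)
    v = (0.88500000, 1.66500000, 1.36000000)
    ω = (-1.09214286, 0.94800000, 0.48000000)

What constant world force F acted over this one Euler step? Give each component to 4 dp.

v₁ − v₀ = (0.08500000, -0.03500000, -0.04000000)
F = m·Δv/dt = (1.7000, -0.7000, -0.8000)

F = (1.7000, -0.7000, -0.8000)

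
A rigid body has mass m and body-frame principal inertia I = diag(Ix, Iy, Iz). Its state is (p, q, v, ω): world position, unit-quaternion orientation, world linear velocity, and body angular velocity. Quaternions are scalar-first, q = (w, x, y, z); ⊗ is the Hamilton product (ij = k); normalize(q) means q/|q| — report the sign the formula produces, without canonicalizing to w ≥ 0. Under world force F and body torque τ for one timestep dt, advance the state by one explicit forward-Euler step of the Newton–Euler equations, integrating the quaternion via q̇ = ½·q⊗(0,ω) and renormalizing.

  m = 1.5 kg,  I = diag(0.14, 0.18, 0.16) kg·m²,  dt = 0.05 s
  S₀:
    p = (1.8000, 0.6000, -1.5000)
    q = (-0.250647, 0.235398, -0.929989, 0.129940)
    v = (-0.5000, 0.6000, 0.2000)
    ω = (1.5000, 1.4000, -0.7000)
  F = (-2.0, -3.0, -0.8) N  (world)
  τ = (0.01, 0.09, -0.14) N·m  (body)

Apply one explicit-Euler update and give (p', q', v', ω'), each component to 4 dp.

gyro term ω×Iω = (0.0196, 0.0210, 0.0840)
angular accel α = (-0.0686, 0.3833, -1.4000)
ω' = ω + α·dt = (1.4966, 1.4192, -0.7700)
Hamilton product q⊗(0,ω) = (1.0398456, 0.0931058, 0.0087828, 1.8999936)
updated quaternion q' = (-0.2243, 0.2374, -0.9284, 0.1772)
linear accel F/m = (-1.3333, -2.0000, -0.5333)
p' = p + v·dt = (1.7750, 0.6300, -1.4900)
new velocity v' = (-0.5667, 0.5000, 0.1733)

p' = (1.7750, 0.6300, -1.4900)
q' = (-0.2243, 0.2374, -0.9284, 0.1772)
v' = (-0.5667, 0.5000, 0.1733)
ω' = (1.4966, 1.4192, -0.7700)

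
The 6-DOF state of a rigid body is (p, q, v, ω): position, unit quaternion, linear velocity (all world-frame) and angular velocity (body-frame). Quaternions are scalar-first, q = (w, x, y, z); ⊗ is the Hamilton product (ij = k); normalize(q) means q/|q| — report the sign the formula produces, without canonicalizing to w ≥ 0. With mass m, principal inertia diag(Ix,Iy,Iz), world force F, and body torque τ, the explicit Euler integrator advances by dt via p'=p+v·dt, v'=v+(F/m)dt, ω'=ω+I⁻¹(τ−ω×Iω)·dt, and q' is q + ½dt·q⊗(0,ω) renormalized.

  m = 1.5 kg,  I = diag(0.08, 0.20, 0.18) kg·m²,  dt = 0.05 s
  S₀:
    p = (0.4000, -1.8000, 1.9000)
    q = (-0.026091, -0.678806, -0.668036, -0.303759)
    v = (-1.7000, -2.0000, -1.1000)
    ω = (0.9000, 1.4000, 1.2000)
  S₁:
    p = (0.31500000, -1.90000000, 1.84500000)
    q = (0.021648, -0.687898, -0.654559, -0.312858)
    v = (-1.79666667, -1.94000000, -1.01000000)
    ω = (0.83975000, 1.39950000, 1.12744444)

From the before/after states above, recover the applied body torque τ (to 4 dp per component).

τ = (-0.1300, -0.1100, -0.1100)

Δω = ω₁−ω₀ = (-0.06025000, -0.00050000, -0.07255556)
applied torque τ = (-0.1300, -0.1100, -0.1100)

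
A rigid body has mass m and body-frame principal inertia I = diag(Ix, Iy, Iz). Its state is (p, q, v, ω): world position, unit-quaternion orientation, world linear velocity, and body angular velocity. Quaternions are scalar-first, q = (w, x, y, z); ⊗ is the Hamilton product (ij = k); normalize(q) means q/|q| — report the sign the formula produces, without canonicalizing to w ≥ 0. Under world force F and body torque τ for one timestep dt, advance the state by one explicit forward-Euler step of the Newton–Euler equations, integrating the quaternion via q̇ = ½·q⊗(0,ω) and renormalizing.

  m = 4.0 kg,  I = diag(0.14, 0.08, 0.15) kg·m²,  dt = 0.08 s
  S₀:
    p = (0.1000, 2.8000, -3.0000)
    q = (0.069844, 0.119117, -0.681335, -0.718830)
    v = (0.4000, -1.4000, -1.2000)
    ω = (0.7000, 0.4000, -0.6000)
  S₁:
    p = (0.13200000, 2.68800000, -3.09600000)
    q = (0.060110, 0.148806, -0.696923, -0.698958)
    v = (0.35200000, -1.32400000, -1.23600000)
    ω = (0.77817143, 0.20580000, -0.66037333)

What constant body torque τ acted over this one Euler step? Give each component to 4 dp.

rate change Δω = (0.07817143, -0.19420000, -0.06037333)
ω₀×(Iω₀) = (-0.0168, 0.0042, -0.0168)
applied torque τ = (0.1200, -0.1900, -0.1300)

τ = (0.1200, -0.1900, -0.1300)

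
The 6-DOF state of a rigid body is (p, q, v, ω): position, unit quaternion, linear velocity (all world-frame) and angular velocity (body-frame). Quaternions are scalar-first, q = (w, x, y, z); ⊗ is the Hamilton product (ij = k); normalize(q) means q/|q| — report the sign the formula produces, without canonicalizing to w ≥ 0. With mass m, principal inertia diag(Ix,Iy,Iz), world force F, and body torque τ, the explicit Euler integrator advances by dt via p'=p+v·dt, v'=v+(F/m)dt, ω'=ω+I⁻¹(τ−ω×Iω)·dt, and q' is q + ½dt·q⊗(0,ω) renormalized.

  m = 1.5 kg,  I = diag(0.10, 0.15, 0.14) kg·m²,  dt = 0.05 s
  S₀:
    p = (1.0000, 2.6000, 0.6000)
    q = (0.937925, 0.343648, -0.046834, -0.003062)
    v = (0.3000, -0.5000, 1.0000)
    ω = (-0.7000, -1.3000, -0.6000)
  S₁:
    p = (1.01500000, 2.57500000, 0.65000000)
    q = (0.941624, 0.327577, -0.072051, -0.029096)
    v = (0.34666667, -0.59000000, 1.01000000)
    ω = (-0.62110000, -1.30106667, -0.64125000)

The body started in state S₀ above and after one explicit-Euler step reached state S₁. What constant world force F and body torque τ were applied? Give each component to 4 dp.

F = (1.4000, -2.7000, 0.3000)
τ = (0.1500, -0.0200, -0.0700)

rate change Δω = (0.07890000, -0.00106667, -0.04125000)
ω₀×(Iω₀) = (-0.0078, -0.0168, 0.0455)
I·α + gyro = (0.1500, -0.0200, -0.0700)
v₁ − v₀ = (0.04666667, -0.09000000, 0.01000000)
m·(v₁−v₀)/dt = (1.4000, -2.7000, 0.3000)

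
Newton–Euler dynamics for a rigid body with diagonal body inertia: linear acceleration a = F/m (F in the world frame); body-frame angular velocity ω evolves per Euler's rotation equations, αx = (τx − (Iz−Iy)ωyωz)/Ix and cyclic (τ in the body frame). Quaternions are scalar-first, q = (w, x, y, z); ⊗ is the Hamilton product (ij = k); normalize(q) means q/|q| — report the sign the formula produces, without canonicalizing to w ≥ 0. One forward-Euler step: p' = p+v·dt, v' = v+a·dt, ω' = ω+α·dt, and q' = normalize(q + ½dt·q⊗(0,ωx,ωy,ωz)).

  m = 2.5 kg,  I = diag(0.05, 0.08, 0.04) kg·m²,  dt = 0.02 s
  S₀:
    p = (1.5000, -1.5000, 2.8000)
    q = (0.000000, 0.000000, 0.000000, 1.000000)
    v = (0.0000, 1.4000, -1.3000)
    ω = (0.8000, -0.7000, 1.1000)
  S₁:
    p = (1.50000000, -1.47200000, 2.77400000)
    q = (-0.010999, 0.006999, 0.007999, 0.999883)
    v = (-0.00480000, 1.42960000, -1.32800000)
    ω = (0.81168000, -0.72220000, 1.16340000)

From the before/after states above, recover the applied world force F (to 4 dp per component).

Δv = v₁−v₀ = (-0.00480000, 0.02960000, -0.02800000)
applied force F = (-0.6000, 3.7000, -3.5000)

F = (-0.6000, 3.7000, -3.5000)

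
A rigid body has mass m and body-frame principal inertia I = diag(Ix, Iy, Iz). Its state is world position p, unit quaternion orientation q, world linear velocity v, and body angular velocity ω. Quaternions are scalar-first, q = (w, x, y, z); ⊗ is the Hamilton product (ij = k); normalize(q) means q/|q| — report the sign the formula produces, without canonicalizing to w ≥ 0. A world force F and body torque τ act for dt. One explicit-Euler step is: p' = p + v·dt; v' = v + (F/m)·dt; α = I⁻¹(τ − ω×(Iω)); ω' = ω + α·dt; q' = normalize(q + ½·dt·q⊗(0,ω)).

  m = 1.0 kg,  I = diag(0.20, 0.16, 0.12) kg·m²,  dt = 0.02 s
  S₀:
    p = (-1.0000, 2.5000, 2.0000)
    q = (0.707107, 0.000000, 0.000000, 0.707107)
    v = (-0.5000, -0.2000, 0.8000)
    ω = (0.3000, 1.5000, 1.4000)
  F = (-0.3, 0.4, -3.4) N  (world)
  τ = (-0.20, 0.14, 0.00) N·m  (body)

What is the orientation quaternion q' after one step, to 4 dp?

q' = (0.6971, -0.0085, 0.0127, 0.7169)

Hamilton product q⊗(0,ω) = (-0.9899498, -0.8485284, 1.2727926, 0.9899498)
q' = normalize(q + ½dt·q⊗(0,ω)) = (0.6971, -0.0085, 0.0127, 0.7169)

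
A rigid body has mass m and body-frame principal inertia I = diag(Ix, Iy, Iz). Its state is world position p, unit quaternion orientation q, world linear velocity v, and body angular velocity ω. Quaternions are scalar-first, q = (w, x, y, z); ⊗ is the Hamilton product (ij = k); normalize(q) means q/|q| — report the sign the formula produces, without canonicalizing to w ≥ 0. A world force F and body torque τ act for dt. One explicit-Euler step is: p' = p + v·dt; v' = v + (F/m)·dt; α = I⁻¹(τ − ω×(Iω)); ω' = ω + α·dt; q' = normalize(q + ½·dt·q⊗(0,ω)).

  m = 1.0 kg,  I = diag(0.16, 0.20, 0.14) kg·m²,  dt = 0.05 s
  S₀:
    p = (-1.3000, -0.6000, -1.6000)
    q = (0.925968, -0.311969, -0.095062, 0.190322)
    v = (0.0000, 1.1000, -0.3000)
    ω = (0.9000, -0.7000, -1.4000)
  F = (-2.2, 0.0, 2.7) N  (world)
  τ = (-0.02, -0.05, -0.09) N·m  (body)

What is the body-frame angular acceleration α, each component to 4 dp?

ω×(Iω) gyroscopic = (-0.0588, -0.0252, -0.0252)
α = I⁻¹(τ − ω×Iω) = (0.2425, -0.1240, -0.4629)

α = (0.2425, -0.1240, -0.4629)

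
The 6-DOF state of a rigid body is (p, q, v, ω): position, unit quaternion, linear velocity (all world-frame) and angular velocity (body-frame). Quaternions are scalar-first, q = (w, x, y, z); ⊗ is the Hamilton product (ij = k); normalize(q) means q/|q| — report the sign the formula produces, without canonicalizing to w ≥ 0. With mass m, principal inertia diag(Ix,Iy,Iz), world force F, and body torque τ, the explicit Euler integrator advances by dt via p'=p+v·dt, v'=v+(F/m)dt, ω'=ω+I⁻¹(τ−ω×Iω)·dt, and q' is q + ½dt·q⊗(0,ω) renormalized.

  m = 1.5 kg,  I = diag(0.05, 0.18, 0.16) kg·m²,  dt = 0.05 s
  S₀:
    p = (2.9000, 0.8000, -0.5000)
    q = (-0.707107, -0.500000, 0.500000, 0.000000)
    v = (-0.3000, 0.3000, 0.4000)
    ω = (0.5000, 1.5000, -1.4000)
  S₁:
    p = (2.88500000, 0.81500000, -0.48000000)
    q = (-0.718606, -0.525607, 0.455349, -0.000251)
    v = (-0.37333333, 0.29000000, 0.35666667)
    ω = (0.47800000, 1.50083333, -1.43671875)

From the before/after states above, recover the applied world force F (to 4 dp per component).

F = (-2.2000, -0.3000, -1.3000)

Δv = v₁−v₀ = (-0.07333333, -0.01000000, -0.04333333)
applied force F = (-2.2000, -0.3000, -1.3000)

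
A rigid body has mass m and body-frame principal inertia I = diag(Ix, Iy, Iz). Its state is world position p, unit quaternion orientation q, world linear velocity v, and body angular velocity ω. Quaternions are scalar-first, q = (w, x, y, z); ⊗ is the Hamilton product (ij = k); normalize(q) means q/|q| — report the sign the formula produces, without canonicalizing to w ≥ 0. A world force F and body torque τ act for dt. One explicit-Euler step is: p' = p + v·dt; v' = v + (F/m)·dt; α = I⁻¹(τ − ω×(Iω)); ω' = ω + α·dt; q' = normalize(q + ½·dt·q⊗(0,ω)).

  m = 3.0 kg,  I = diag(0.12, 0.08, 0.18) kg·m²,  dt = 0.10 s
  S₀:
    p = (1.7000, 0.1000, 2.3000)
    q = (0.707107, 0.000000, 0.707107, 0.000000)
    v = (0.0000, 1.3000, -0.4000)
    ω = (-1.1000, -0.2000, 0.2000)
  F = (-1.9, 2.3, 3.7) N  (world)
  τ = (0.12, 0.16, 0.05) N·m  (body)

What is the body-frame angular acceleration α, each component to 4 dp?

α = (1.0333, 1.8350, 0.3267)

ω×(Iω) gyroscopic = (-0.0040, 0.0132, -0.0088)
α = I⁻¹(τ − ω×Iω) = (1.0333, 1.8350, 0.3267)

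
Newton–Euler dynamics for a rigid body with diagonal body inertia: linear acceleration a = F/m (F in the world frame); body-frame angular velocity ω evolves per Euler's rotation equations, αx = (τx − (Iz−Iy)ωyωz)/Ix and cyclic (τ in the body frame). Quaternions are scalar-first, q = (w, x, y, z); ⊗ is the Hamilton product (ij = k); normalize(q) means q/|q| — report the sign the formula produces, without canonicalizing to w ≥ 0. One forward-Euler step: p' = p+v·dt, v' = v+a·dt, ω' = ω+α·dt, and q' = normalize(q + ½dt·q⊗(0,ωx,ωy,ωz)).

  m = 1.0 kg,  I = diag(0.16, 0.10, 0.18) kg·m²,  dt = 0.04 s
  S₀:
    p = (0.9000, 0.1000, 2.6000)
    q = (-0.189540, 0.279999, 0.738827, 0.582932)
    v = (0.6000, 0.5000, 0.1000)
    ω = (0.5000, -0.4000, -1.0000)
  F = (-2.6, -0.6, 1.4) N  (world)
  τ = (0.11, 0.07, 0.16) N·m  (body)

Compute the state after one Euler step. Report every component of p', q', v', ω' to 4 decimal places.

ω×(Iω) gyroscopic = (0.0320, 0.0100, 0.0120)
angular accel α = (0.4875, 0.6000, 0.8222)
ω' = ω + α·dt = (0.5195, -0.3760, -0.9671)
Hamilton product q⊗(0,ω) = (0.7384633, -0.6004242, 0.6472810, -0.2918731)
q + ½dt·q⊗(0,ω), renormalized = (-0.1747, 0.2679, 0.7516, 0.5769)
p' = p + v·dt = (0.9240, 0.1200, 2.6040)
new velocity v' = (0.4960, 0.4760, 0.1560)

p' = (0.9240, 0.1200, 2.6040)
q' = (-0.1747, 0.2679, 0.7516, 0.5769)
v' = (0.4960, 0.4760, 0.1560)
ω' = (0.5195, -0.3760, -0.9671)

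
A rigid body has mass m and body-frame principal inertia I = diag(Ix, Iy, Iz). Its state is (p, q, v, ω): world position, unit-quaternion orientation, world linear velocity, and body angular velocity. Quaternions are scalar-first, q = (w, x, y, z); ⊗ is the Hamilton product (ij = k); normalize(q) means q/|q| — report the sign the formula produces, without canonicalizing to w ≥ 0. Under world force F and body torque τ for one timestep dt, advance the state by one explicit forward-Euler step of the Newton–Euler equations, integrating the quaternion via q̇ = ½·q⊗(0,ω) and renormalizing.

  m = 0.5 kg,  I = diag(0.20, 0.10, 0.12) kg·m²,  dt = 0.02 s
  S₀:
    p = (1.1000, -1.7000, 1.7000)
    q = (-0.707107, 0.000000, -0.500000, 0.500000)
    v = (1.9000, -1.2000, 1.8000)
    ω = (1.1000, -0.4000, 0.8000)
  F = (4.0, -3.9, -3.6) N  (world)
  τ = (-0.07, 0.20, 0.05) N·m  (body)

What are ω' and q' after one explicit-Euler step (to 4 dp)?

ω' = (1.0936, -0.3741, 0.8010)
q' = (-0.7130, -0.0098, -0.4916, 0.4998)

gyro term ω×Iω = (-0.0064, 0.0704, 0.0440)
angular accel α = (-0.3180, 1.2960, 0.0500)
new body rate ω' = (1.0936, -0.3741, 0.8010)
Hamilton product q⊗(0,ω) = (-0.6000000, -0.9778177, 0.8328428, -0.0156856)
q' = normalize(q + ½dt·q⊗(0,ω)) = (-0.7130, -0.0098, -0.4916, 0.4998)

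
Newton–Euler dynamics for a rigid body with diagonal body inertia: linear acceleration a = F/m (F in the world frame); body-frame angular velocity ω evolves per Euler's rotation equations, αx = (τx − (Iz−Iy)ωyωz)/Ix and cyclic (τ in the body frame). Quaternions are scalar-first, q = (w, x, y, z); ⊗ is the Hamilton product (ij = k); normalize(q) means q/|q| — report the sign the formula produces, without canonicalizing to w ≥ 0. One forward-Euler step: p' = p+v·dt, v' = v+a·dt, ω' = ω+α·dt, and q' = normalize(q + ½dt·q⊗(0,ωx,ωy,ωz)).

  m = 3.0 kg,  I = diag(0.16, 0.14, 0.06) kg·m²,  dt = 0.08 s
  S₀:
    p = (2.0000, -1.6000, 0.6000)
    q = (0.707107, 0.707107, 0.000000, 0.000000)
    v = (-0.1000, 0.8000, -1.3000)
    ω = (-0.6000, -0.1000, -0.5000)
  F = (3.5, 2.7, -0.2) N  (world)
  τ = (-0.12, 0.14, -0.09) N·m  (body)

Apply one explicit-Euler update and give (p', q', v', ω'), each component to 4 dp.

p' = (1.9920, -1.5360, 0.4960)
q' = (0.7237, 0.6898, 0.0113, -0.0170)
v' = (-0.0067, 0.8720, -1.3053)
ω' = (-0.6580, -0.0371, -0.6184)

α = I⁻¹(τ − ω×Iω) = (-0.7250, 0.7857, -1.4800)
ω' = ω + α·dt = (-0.6580, -0.0371, -0.6184)
Hamilton product q⊗(0,ω) = (0.4242642, -0.4242642, 0.2828428, -0.4242642)
updated quaternion q' = (0.7237, 0.6898, 0.0113, -0.0170)
linear accel F/m = (1.1667, 0.9000, -0.0667)
p + v·dt = (1.9920, -1.5360, 0.4960)
v + (F/m)dt = (-0.0067, 0.8720, -1.3053)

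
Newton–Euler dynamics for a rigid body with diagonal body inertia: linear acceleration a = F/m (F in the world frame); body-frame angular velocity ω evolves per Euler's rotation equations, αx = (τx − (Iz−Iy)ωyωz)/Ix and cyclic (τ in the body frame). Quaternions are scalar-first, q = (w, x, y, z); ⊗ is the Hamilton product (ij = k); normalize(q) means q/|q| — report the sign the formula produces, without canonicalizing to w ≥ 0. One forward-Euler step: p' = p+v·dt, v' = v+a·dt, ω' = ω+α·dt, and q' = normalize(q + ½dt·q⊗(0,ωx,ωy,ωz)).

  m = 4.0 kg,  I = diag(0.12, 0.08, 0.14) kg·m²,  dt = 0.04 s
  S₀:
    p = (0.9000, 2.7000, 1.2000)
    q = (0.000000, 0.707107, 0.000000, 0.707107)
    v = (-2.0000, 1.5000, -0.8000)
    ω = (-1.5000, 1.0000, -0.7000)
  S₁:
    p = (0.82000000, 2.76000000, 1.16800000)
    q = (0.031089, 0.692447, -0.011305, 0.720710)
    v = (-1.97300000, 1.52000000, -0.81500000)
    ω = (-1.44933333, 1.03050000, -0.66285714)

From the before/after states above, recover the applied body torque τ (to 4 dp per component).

τ = (0.1100, 0.0400, 0.1900)

rate change Δω = (0.05066667, 0.03050000, 0.03714286)
I·α + gyro = (0.1100, 0.0400, 0.1900)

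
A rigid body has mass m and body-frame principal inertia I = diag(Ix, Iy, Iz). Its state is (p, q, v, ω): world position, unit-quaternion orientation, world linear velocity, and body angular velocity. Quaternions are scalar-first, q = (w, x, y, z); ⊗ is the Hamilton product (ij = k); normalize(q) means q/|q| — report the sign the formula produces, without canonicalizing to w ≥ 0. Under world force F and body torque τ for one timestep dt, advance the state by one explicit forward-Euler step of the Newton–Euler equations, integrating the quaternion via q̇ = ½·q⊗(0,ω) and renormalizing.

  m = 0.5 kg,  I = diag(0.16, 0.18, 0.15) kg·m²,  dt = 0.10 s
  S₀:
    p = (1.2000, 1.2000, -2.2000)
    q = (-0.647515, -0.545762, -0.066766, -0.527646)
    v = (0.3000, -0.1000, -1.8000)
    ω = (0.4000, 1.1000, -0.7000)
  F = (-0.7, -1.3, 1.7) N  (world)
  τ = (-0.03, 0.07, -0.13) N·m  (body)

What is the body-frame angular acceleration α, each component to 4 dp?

α = (-0.3319, 0.4044, -0.9253)

precession coupling ω×(Iω) = (0.0231, -0.0028, 0.0088)
angular accel α = (-0.3319, 0.4044, -0.9253)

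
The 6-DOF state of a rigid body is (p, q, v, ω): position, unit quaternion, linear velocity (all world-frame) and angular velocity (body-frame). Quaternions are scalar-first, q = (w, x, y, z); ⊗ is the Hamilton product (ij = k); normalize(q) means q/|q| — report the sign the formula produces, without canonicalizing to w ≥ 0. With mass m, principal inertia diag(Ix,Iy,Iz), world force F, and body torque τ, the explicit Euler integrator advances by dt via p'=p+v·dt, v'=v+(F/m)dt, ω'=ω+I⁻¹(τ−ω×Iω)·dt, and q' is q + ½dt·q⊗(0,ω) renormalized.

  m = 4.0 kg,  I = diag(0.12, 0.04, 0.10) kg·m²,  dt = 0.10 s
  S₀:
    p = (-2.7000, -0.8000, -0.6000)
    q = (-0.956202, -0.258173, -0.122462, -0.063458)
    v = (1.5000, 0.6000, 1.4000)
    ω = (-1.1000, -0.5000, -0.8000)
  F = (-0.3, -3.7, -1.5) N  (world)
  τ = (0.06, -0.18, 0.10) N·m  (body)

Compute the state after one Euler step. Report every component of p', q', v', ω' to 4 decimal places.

p + v·dt = (-2.5500, -0.7400, -0.4600)
v + (F/m)dt = (1.4925, 0.5075, 1.3625)
precession coupling ω×(Iω) = (0.0240, 0.0176, -0.0440)
angular accel α = (0.3000, -4.9400, 1.4400)
new body rate ω' = (-1.0700, -0.9940, -0.6560)
Hamilton product q⊗(0,ω) = (-0.3959877, 1.1180628, 0.3413664, 0.7593399)
q + ½dt·q⊗(0,ω), renormalized = (-0.9734, -0.2017, -0.1051, -0.0254)

p' = (-2.5500, -0.7400, -0.4600)
q' = (-0.9734, -0.2017, -0.1051, -0.0254)
v' = (1.4925, 0.5075, 1.3625)
ω' = (-1.0700, -0.9940, -0.6560)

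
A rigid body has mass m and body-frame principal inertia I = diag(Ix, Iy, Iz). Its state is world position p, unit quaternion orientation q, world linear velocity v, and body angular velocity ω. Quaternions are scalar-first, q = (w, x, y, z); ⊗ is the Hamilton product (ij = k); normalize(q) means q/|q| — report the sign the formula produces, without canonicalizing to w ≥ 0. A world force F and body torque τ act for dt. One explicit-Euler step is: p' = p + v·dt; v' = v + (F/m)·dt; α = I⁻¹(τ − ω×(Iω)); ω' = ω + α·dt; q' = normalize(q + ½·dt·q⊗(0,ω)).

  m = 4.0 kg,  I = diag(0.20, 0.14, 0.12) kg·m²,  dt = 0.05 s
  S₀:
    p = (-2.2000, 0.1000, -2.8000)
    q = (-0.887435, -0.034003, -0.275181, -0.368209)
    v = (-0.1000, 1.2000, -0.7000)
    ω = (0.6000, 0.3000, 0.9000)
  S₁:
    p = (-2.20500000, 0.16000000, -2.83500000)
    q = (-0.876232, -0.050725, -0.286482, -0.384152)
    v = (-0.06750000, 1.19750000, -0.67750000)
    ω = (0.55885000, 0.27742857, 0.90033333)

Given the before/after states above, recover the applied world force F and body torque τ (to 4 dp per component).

v₁ − v₀ = (0.03250000, -0.00250000, 0.02250000)
applied force F = (2.6000, -0.2000, 1.8000)
rate change Δω = (-0.04115000, -0.02257143, 0.00033333)
gyro term ω₀×Iω₀ = (-0.0054, 0.0432, -0.0108)
I·α + gyro = (-0.1700, -0.0200, -0.0100)

F = (2.6000, -0.2000, 1.8000)
τ = (-0.1700, -0.0200, -0.0100)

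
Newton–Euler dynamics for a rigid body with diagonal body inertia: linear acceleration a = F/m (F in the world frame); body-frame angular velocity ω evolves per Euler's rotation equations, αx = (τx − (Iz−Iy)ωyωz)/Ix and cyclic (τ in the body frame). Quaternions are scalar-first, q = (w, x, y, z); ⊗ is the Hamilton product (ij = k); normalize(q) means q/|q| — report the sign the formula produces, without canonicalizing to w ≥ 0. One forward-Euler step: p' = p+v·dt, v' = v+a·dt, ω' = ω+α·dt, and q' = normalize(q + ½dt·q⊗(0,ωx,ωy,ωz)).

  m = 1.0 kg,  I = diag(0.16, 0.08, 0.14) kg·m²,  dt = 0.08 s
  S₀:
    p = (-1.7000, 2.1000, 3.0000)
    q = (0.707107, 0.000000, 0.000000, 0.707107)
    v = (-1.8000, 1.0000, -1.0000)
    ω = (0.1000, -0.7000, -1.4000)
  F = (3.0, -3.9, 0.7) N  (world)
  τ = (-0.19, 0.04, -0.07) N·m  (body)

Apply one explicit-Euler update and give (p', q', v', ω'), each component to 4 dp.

ω×(Iω) gyroscopic = (0.0588, -0.0028, 0.0056)
angular accel α = (-1.5550, 0.5350, -0.5400)
new body rate ω' = (-0.0244, -0.6572, -1.4432)
Hamilton product q⊗(0,ω) = (0.9899498, 0.5656856, -0.4242642, -0.9899498)
updated quaternion q' = (0.7452, 0.0226, -0.0169, 0.6662)
new position p' = (-1.8440, 2.1800, 2.9200)
v' = v + a·dt = (-1.5600, 0.6880, -0.9440)

p' = (-1.8440, 2.1800, 2.9200)
q' = (0.7452, 0.0226, -0.0169, 0.6662)
v' = (-1.5600, 0.6880, -0.9440)
ω' = (-0.0244, -0.6572, -1.4432)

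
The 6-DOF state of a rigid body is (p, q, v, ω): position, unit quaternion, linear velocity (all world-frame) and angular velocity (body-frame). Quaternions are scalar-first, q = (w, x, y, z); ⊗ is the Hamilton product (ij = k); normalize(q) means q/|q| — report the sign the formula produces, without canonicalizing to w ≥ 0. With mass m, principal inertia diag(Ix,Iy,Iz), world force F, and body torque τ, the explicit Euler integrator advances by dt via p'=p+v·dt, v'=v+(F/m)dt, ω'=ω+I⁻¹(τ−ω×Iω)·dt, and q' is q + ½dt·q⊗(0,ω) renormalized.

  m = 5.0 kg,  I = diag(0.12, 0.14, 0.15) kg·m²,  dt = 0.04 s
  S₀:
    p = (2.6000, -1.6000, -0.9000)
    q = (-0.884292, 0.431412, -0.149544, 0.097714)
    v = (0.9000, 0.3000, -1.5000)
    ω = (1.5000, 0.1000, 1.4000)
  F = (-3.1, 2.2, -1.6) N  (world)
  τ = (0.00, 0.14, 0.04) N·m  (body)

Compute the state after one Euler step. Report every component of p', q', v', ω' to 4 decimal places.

p' = (2.6360, -1.5880, -0.9600)
q' = (-0.8989, 0.4002, -0.1603, 0.0782)
v' = (0.8752, 0.3176, -1.5128)
ω' = (1.4995, 0.1580, 1.4099)

a = F/m = (-0.6200, 0.4400, -0.3200)
p' = p + v·dt = (2.6360, -1.5880, -0.9600)
v + (F/m)dt = (0.8752, 0.3176, -1.5128)
gyro term ω×Iω = (0.0014, -0.0630, 0.0030)
α = I⁻¹(τ − ω×Iω) = (-0.0117, 1.4500, 0.2467)
ω + α·dt = (1.4995, 0.1580, 1.4099)
Hamilton product q⊗(0,ω) = (-0.7689632, -1.5455710, -0.5458350, -0.9705516)
q + ½dt·q⊗(0,ω), renormalized = (-0.8989, 0.4002, -0.1603, 0.0782)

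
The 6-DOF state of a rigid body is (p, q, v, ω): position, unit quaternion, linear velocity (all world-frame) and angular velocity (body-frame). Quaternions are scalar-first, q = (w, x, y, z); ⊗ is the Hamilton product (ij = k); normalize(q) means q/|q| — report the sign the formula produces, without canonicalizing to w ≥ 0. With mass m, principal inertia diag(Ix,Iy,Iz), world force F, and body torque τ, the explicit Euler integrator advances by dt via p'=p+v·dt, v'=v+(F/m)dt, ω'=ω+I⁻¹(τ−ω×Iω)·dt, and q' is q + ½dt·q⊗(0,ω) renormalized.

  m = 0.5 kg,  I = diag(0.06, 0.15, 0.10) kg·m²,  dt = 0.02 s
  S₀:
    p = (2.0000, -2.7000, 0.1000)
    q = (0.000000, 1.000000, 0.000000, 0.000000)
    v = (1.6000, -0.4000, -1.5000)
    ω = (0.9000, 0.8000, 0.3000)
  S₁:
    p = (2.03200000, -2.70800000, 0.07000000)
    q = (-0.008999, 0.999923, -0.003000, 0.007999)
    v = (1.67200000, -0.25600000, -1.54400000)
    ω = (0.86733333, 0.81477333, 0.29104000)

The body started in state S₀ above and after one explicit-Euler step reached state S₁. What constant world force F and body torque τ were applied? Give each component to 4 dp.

Δv = v₁−v₀ = (0.07200000, 0.14400000, -0.04400000)
applied force F = (1.8000, 3.6000, -1.1000)
Δω = ω₁−ω₀ = (-0.03266667, 0.01477333, -0.00896000)
ω₀×(Iω₀) = (-0.0120, -0.0108, 0.0648)
τ = I·(Δω/dt) + ω₀×(Iω₀) = (-0.1100, 0.1000, 0.0200)

F = (1.8000, 3.6000, -1.1000)
τ = (-0.1100, 0.1000, 0.0200)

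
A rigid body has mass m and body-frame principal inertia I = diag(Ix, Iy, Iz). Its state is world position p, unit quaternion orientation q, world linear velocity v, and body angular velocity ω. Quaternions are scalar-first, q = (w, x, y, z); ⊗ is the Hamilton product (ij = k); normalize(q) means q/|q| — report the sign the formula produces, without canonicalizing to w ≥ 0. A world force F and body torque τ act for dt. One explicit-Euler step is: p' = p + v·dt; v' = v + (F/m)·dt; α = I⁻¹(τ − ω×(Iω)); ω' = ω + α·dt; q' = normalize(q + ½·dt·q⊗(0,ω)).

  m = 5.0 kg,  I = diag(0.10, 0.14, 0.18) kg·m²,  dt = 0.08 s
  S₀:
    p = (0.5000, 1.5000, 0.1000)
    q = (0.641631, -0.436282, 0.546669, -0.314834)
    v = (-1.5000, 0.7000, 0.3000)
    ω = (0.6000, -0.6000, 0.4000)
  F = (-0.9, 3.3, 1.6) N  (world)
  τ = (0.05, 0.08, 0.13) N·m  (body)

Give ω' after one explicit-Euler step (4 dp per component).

ω' = (0.6477, -0.5433, 0.4642)

gyro term ω×Iω = (-0.0096, -0.0192, -0.0144)
(τ − ω×Iω)/I = (0.5960, 0.7086, 0.8022)
ω' = ω + α·dt = (0.6477, -0.5433, 0.4642)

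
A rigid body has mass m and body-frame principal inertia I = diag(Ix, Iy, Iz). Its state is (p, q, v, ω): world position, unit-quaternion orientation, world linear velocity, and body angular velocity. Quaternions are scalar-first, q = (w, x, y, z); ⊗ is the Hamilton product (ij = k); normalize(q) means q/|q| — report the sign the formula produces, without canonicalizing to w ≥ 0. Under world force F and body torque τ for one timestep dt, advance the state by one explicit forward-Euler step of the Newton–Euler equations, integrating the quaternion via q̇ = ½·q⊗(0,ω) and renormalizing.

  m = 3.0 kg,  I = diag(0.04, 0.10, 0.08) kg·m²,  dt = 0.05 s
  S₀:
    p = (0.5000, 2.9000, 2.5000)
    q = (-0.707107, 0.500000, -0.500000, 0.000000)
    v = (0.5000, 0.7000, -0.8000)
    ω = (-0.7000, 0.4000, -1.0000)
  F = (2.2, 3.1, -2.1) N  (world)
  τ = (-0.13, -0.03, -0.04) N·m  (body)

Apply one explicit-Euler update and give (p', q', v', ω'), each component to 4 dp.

p' = p + v·dt = (0.5250, 2.9350, 2.4600)
v' = v + a·dt = (0.5367, 0.7517, -0.8350)
ω×(Iω) gyroscopic = (0.0080, -0.0280, -0.0168)
angular accel α = (-3.4500, -0.0200, -0.2900)
ω' = ω + α·dt = (-0.8725, 0.3990, -1.0145)
Hamilton product q⊗(0,ω) = (0.5500000, 0.9949749, 0.2171572, 0.5571070)
updated quaternion q' = (-0.6930, 0.5246, -0.4943, 0.0139)

p' = (0.5250, 2.9350, 2.4600)
q' = (-0.6930, 0.5246, -0.4943, 0.0139)
v' = (0.5367, 0.7517, -0.8350)
ω' = (-0.8725, 0.3990, -1.0145)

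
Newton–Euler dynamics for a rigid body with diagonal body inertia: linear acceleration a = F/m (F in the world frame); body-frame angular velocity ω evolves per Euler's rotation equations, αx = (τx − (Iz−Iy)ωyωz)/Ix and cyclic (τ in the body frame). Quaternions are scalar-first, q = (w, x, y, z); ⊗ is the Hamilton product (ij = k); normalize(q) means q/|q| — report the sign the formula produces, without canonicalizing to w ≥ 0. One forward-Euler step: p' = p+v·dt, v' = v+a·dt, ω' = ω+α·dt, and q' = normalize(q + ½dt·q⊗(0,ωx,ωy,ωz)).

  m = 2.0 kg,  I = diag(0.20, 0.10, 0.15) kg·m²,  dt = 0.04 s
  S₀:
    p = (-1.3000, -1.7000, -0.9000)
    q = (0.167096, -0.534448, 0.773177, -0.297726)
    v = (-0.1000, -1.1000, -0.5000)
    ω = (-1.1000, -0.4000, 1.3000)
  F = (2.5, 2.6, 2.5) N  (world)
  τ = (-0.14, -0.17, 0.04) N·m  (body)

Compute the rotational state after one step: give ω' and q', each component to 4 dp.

gyro term ω×Iω = (-0.0260, -0.0715, -0.0440)
α = I⁻¹(τ − ω×Iω) = (-0.5700, -0.9850, 0.5600)
ω' = ω + α·dt = (-1.1228, -0.4394, 1.3224)
q⊗(0,ω) = (0.1084218, 0.7022341, 0.9554426, 1.2814987)
q' = normalize(q + ½dt·q⊗(0,ω)) = (0.1692, -0.5201, 0.7918, -0.2719)

ω' = (-1.1228, -0.4394, 1.3224)
q' = (0.1692, -0.5201, 0.7918, -0.2719)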